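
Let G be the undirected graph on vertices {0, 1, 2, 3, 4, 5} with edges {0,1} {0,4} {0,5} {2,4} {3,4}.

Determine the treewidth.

1

A width-1 tree decomposition is:
Bags: B1 = {0, 5}  B2 = {0, 4}  B3 = {3, 4}  B4 = {0, 1}  B5 = {2, 4}
Tree: B1–B2, B2–B3, B2–B4, B2–B5
Each bag holds 2 vertices, so the decomposition has width 1, which upper-bounds the treewidth. Since G has at least one edge (e.g. 5–0), it is not an edgeless graph, so tw(G) ≥ 1. Combining the bounds, tw(G) = 1.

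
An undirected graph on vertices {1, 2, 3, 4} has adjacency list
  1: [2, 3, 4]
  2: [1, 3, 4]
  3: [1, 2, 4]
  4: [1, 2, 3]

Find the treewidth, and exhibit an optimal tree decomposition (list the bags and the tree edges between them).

With just one bag of size 4, the width is 4 − 1 = 3, so tw(G) ≤ 3. Conversely, {1, 2, 3, 4} is a clique of size 4, and the vertices of any clique must share a bag in every tree decomposition; so some bag has ≥ 4 vertices and tw(G) ≥ 3. Hence tw(G) = 3 exactly.

Treewidth 3.
One such decomposition:
Bags: B1 = {1, 2, 3, 4}
Tree: (single bag)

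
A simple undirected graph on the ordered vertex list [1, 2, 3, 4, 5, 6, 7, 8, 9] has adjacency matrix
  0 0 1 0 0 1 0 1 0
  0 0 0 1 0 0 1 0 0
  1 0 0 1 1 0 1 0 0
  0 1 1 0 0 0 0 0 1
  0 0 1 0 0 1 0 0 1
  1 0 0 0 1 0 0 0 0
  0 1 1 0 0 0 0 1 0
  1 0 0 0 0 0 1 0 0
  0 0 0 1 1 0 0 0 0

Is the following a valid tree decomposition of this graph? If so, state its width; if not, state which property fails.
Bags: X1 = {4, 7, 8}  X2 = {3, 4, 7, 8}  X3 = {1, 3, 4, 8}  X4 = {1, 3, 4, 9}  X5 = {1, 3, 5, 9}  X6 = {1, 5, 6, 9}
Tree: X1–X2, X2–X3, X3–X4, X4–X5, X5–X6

A tree decomposition must satisfy three properties: every vertex lies in some bag; for every edge, both endpoints lie together in some bag; and for every vertex, the bags containing it form a connected subtree. Here vertex 2 appears in no bag, so the decomposition is invalid.

No — vertex 2 appears in no bag.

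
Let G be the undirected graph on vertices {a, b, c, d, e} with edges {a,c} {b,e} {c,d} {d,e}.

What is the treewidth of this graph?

1

A width-1 tree decomposition is:
Bags: B1 = {b, e}  B2 = {d, e}  B3 = {c, d}  B4 = {a, c}
Tree: B1–B2, B2–B3, B3–B4
Each bag holds 2 vertices, so the decomposition has width 1, which upper-bounds the treewidth. Since G has at least one edge (e.g. b–e), it is not an edgeless graph, so tw(G) ≥ 1. Hence tw(G) = 1 exactly.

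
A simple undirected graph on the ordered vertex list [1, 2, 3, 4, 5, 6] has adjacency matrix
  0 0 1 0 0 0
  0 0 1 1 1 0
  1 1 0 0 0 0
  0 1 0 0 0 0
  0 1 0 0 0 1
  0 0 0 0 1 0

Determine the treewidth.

1

A width-1 tree decomposition is:
Bags: B1 = {2, 4}  B2 = {2, 3}  B3 = {2, 5}  B4 = {5, 6}  B5 = {1, 3}
Tree: B1–B2, B2–B3, B3–B4, B2–B5
Every bag has size at most 2, so the width is 2 − 1 = 1 and tw(G) ≤ 1. Any graph with an edge has treewidth ≥ 1, and G has the edge 2–4. Combining the bounds, tw(G) = 1.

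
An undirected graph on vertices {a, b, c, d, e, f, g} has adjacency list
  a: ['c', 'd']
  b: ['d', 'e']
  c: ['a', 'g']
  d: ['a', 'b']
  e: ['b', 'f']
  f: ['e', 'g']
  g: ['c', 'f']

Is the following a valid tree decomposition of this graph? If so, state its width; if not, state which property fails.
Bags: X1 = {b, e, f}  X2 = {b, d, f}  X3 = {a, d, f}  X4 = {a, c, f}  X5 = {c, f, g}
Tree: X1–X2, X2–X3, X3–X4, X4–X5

Vertex coverage: the bags together contain {a, b, c, d, e, f, g}, the full vertex set. Edge coverage: each edge of G has both endpoints in at least one bag. Running intersection: for every vertex, the bags containing it form a connected subtree. All three properties hold, so this is a valid tree decomposition of width max|bag| − 1 = 2, and hence tw(G) ≤ 2.

Yes; width 2.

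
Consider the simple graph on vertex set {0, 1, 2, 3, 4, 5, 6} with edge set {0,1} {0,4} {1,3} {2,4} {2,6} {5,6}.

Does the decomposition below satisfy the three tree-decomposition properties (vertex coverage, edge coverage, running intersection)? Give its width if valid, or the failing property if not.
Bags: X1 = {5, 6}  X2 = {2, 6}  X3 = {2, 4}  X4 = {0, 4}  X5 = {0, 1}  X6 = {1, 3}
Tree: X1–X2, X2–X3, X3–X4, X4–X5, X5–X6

Yes; width 1.

Every vertex of G appears in some bag (union = {0, 1, 2, 3, 4, 5, 6}); every edge is covered by a bag; and for each vertex v the set of bags containing v is connected in the bag tree. The decomposition is therefore valid. The largest bag has 2 vertices, so the width is 1.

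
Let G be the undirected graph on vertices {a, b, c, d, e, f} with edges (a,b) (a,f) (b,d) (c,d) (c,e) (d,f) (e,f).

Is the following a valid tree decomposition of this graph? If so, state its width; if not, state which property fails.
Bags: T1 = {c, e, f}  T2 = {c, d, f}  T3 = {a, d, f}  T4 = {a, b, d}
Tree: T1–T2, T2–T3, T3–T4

Checking the three conditions: (i) the bags cover all of {a, b, c, d, e, f}; (ii) for each edge, some bag contains both endpoints; (iii) the bags containing any fixed vertex form a subtree. All hold, so the decomposition is valid with width 3 − 1 = 2.

Yes; width 2.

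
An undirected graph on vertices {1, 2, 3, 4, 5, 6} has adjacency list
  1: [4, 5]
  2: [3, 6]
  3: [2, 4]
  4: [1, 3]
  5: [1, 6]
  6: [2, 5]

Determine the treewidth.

2

A width-2 tree decomposition is:
Bags: B1 = {2, 3, 4}  B2 = {1, 2, 4}  B3 = {1, 2, 5}  B4 = {2, 5, 6}
Tree: B1–B2, B2–B3, B3–B4
The largest bag has 3 vertices, giving width 2; this decomposition certifies tw(G) ≤ 2. The edges 2–3–4–1–5–6–2 form a cycle, so G is not a tree and its treewidth is at least 2. The upper and lower bounds meet at 2, so that is the treewidth.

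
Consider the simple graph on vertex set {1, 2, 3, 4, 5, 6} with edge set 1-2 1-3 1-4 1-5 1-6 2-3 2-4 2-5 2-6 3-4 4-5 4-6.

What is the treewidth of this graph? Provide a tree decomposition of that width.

The largest bag has 4 vertices, giving width 3; this decomposition certifies tw(G) ≤ 3. Conversely, {1, 2, 3, 4} is a clique of size 4, and the vertices of any clique must share a bag in every tree decomposition; so some bag has ≥ 4 vertices and tw(G) ≥ 3. Hence tw(G) = 3 exactly.

Treewidth 3.
One optimal decomposition is:
Bags: B1 = {1, 2, 4, 5}  B2 = {1, 2, 3, 4}  B3 = {1, 2, 4, 6}
Tree: B1–B2, B2–B3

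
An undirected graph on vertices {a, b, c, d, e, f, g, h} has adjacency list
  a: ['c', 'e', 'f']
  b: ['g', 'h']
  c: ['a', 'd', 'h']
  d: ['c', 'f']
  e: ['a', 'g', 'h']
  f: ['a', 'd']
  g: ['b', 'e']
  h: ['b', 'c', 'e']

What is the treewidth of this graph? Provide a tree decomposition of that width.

Treewidth 2.
One such decomposition:
Bags: B1 = {c, d, f}  B2 = {a, c, f}  B3 = {a, c, h}  B4 = {a, e, h}  B5 = {b, e, h}  B6 = {b, e, g}
Tree: B1–B2, B2–B3, B3–B4, B4–B5, B5–B6

Each bag holds 3 vertices, so the decomposition has width 2, which upper-bounds the treewidth. For the lower bound, G contains the cycle d–f–a–c–d, so G is not a forest; only forests have treewidth ≤ 1, hence tw(G) ≥ 2. The upper and lower bounds meet at 2, so that is the treewidth.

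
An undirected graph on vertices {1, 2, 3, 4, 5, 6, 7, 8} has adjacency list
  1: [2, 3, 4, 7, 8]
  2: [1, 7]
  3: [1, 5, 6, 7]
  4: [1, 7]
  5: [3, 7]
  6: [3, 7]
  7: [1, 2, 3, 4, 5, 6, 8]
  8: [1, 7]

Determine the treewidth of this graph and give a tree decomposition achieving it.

Treewidth 2.
One such decomposition:
Bags: B1 = {3, 6, 7}  B2 = {1, 3, 7}  B3 = {1, 7, 8}  B4 = {1, 2, 7}  B5 = {3, 5, 7}  B6 = {1, 4, 7}
Tree: B1–B2, B2–B3, B3–B4, B2–B5, B2–B6

Every bag has size at most 3, so the width is 3 − 1 = 2 and tw(G) ≤ 2. On the other hand G contains the 3-clique {1, 7, 8}. A clique must lie in a single bag of any decomposition, so no decomposition can have width below 2. Therefore the treewidth is 2.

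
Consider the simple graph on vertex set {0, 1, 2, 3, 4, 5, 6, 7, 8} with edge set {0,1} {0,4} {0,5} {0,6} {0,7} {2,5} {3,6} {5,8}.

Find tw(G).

1

A width-1 tree decomposition is:
Bags: B1 = {0, 6}  B2 = {0, 5}  B3 = {3, 6}  B4 = {0, 4}  B5 = {0, 1}  B6 = {0, 7}  B7 = {2, 5}  B8 = {5, 8}
Tree: B1–B2, B1–B3, B2–B4, B1–B5, B2–B6, B2–B7, B7–B8
Each bag holds 2 vertices, so the decomposition has width 1, which upper-bounds the treewidth. Any graph with an edge has treewidth ≥ 1, and G has the edge 6–0. The upper and lower bounds meet at 1, so that is the treewidth.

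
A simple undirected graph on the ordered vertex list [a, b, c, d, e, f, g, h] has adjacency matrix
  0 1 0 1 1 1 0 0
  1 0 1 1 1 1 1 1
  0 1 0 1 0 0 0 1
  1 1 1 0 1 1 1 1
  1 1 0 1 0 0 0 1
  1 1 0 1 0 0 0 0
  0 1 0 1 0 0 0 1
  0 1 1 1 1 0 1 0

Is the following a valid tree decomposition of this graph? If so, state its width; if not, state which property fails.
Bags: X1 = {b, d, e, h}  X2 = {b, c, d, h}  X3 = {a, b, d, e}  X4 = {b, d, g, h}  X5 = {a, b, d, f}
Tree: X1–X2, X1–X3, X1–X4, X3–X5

Yes; width 3.

Vertex coverage: the bags together contain {a, b, c, d, e, f, g, h}, the full vertex set. Edge coverage: each edge of G has both endpoints in at least one bag. Running intersection: for every vertex, the bags containing it form a connected subtree. All three properties hold, so this is a valid tree decomposition of width max|bag| − 1 = 3, and hence tw(G) ≤ 3.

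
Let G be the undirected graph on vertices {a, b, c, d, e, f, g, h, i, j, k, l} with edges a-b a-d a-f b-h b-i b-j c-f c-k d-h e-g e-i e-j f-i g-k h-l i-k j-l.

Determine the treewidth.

3

A width-3 tree decomposition is:
Bags: B1 = {d, h, j, l}  B2 = {b, d, h, j}  B3 = {a, b, d, j}  B4 = {a, b, e, j}  B5 = {a, b, e, i}  B6 = {a, e, f, i}  B7 = {e, f, g, i}  B8 = {f, g, i, k}  B9 = {c, f, g, k}
Tree: B1–B2, B2–B3, B3–B4, B4–B5, B5–B6, B6–B7, B7–B8, B8–B9
The largest bag has 4 vertices, giving width 3; this decomposition certifies tw(G) ≤ 3. For the lower bound: the 4 vertex sets {d,h,l}, {j}, {b}, {a,e,f,i} are disjoint, each induces a connected subgraph, and every pair is joined by at least one edge of G. Contracting each set to a single vertex therefore yields K_{4} as a minor, and since treewidth is minor-monotone, tw(G) ≥ tw(K_{4}) = 3. Therefore the treewidth is 3.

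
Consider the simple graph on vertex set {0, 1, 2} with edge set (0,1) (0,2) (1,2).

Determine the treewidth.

A width-2 tree decomposition is:
Bags: B1 = {0, 1, 2}
Tree: (single bag)
With just one bag of size 3, the width is 3 − 1 = 2, so tw(G) ≤ 2. For the lower bound, the 3 vertices {0, 1, 2} are pairwise adjacent, and any tree decomposition puts a clique entirely inside one bag — forcing width ≥ 2. Combining the bounds, tw(G) = 2.

2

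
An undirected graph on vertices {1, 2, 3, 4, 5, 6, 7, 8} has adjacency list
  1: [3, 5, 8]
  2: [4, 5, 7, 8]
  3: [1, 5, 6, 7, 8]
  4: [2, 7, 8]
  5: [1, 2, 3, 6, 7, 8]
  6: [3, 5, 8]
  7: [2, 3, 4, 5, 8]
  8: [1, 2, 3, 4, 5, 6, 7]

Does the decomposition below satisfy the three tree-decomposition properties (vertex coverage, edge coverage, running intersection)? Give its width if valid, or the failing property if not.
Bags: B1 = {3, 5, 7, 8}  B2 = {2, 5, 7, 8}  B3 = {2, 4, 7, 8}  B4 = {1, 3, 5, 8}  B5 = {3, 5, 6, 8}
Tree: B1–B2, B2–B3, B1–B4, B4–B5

Yes; width 3.

Vertex coverage: the bags together contain {1, 2, 3, 4, 5, 6, 7, 8}, the full vertex set. Edge coverage: each edge of G has both endpoints in at least one bag. Running intersection: for every vertex, the bags containing it form a connected subtree. All three properties hold, so this is a valid tree decomposition of width max|bag| − 1 = 3, and hence tw(G) ≤ 3.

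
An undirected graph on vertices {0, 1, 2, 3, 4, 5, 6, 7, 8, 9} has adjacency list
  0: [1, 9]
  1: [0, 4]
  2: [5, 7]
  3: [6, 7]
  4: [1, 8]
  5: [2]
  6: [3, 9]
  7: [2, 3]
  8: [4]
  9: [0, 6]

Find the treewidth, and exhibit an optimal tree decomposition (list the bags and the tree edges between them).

The largest bag has 2 vertices, giving width 1; this decomposition certifies tw(G) ≤ 1. Since G has at least one edge (e.g. 8–4), it is not an edgeless graph, so tw(G) ≥ 1. Therefore the treewidth is 1.

Treewidth 1.
Bags: B1 = {4, 8}  B2 = {1, 4}  B3 = {0, 1}  B4 = {0, 9}  B5 = {6, 9}  B6 = {3, 6}  B7 = {3, 7}  B8 = {2, 7}  B9 = {2, 5}
Tree: B1–B2, B2–B3, B3–B4, B4–B5, B5–B6, B6–B7, B7–B8, B8–B9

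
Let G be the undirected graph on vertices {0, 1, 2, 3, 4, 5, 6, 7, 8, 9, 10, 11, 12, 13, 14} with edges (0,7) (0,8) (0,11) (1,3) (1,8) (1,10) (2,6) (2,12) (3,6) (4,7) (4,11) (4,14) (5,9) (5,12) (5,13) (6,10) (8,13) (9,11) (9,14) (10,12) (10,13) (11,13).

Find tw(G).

A width-3 tree decomposition is:
Bags: B1 = {4, 7, 9, 14}  B2 = {4, 7, 9, 11}  B3 = {0, 7, 9, 11}  B4 = {0, 5, 9, 11}  B5 = {0, 5, 11, 13}  B6 = {0, 5, 8, 13}  B7 = {5, 8, 12, 13}  B8 = {8, 10, 12, 13}  B9 = {1, 8, 10, 12}  B10 = {1, 2, 10, 12}  B11 = {1, 2, 6, 10}  B12 = {1, 2, 3, 6}
Tree: B1–B2, B2–B3, B3–B4, B4–B5, B5–B6, B6–B7, B7–B8, B8–B9, B9–B10, B10–B11, B11–B12
The largest bag has 4 vertices, giving width 3; this decomposition certifies tw(G) ≤ 3. For the lower bound: the 4 vertex sets {4,7,14}, {9}, {11}, {0,5,8,13} are disjoint, each induces a connected subgraph, and every pair is joined by at least one edge of G. Contracting each set to a single vertex therefore yields K_{4} as a minor, and since treewidth is minor-monotone, tw(G) ≥ tw(K_{4}) = 3. The upper and lower bounds meet at 3, so that is the treewidth.

3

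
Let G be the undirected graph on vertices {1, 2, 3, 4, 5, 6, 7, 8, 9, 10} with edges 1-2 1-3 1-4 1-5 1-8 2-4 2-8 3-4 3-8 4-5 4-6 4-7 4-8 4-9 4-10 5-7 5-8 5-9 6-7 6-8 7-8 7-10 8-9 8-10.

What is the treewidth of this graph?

3

A width-3 tree decomposition is:
Bags: B1 = {1, 4, 5, 8}  B2 = {4, 5, 7, 8}  B3 = {1, 2, 4, 8}  B4 = {4, 6, 7, 8}  B5 = {1, 3, 4, 8}  B6 = {4, 5, 8, 9}  B7 = {4, 7, 8, 10}
Tree: B1–B2, B1–B3, B2–B4, B1–B5, B2–B6, B4–B7
The largest bag has 4 vertices, giving width 3; this decomposition certifies tw(G) ≤ 3. Conversely, {1, 2, 4, 8} is a clique of size 4, and the vertices of any clique must share a bag in every tree decomposition; so some bag has ≥ 4 vertices and tw(G) ≥ 3. The upper and lower bounds meet at 3, so that is the treewidth.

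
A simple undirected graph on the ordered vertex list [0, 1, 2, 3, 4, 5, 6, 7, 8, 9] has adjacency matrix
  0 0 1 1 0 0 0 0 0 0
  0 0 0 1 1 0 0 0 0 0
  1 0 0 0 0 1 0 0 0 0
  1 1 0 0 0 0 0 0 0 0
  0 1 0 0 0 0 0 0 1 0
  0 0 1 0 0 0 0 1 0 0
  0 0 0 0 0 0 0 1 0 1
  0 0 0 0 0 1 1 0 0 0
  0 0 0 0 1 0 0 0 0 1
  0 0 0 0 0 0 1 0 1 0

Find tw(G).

2

A width-2 tree decomposition is:
Bags: B1 = {0, 2, 3}  B2 = {1, 2, 3}  B3 = {1, 2, 4}  B4 = {2, 4, 8}  B5 = {2, 8, 9}  B6 = {2, 6, 9}  B7 = {2, 6, 7}  B8 = {2, 5, 7}
Tree: B1–B2, B2–B3, B3–B4, B4–B5, B5–B6, B6–B7, B7–B8
Each bag holds 3 vertices, so the decomposition has width 2, which upper-bounds the treewidth. The edges 2–0–3–1–4–8–9–6–7–5–2 form a cycle, so G is not a tree and its treewidth is at least 2. Hence tw(G) = 2 exactly.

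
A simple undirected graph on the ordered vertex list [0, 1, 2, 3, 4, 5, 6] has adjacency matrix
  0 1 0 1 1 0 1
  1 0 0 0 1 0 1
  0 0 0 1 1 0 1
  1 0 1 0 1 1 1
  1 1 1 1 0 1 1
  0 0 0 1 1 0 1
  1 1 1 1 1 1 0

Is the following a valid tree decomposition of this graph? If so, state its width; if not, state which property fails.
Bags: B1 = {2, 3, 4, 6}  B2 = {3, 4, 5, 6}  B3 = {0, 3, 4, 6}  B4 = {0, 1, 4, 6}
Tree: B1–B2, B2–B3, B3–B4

Yes; width 3.

Checking the three conditions: (i) the bags cover all of {0, 1, 2, 3, 4, 5, 6}; (ii) for each edge, some bag contains both endpoints; (iii) the bags containing any fixed vertex form a subtree. All hold, so the decomposition is valid with width 4 − 1 = 3.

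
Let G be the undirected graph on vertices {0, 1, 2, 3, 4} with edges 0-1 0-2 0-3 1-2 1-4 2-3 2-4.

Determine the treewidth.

2

A width-2 tree decomposition is:
Bags: B1 = {0, 1, 2}  B2 = {0, 2, 3}  B3 = {1, 2, 4}
Tree: B1–B2, B1–B3
Each bag holds 3 vertices, so the decomposition has width 2, which upper-bounds the treewidth. Conversely, {0, 1, 2} is a clique of size 3, and the vertices of any clique must share a bag in every tree decomposition; so some bag has ≥ 3 vertices and tw(G) ≥ 2. Hence tw(G) = 2 exactly.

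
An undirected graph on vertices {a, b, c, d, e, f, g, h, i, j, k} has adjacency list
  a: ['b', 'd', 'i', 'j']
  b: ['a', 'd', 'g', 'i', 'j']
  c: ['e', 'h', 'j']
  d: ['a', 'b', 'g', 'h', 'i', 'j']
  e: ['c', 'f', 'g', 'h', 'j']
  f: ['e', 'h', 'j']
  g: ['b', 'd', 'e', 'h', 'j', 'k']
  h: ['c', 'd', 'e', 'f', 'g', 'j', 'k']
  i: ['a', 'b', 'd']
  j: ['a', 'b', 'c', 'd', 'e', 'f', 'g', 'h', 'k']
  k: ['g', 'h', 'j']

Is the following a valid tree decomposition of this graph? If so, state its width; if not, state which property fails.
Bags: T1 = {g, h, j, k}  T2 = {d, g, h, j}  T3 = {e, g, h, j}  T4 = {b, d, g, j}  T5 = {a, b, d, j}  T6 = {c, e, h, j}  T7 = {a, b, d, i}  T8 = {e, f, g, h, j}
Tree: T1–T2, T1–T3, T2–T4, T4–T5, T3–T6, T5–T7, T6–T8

A tree decomposition must satisfy three properties: every vertex lies in some bag; for every edge, both endpoints lie together in some bag; and for every vertex, the bags containing it form a connected subtree. Here bags containing vertex g are not connected in the tree, so the decomposition is invalid.

No — bags containing vertex g are not connected in the tree.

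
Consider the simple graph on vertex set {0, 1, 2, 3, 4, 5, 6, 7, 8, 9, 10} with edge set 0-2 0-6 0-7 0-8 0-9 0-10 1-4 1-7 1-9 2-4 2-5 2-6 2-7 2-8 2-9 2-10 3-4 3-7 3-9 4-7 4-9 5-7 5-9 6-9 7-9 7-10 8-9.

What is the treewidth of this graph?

3

A width-3 tree decomposition is:
Bags: B1 = {0, 2, 7, 10}  B2 = {0, 2, 7, 9}  B3 = {2, 4, 7, 9}  B4 = {0, 2, 8, 9}  B5 = {1, 4, 7, 9}  B6 = {2, 5, 7, 9}  B7 = {0, 2, 6, 9}  B8 = {3, 4, 7, 9}
Tree: B1–B2, B2–B3, B2–B4, B3–B5, B3–B6, B2–B7, B3–B8
Each bag holds 4 vertices, so the decomposition has width 3, which upper-bounds the treewidth. For the lower bound, the 4 vertices {1, 4, 7, 9} are pairwise adjacent, and any tree decomposition puts a clique entirely inside one bag — forcing width ≥ 3. The upper and lower bounds meet at 3, so that is the treewidth.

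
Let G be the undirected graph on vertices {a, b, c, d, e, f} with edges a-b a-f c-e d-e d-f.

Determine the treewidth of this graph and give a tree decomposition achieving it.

Treewidth 1.
Bags: B1 = {c, e}  B2 = {d, e}  B3 = {d, f}  B4 = {a, f}  B5 = {a, b}
Tree: B1–B2, B2–B3, B3–B4, B4–B5

Each bag holds 2 vertices, so the decomposition has width 1, which upper-bounds the treewidth. G has an edge, so its treewidth is at least 1. Combining the bounds, tw(G) = 1.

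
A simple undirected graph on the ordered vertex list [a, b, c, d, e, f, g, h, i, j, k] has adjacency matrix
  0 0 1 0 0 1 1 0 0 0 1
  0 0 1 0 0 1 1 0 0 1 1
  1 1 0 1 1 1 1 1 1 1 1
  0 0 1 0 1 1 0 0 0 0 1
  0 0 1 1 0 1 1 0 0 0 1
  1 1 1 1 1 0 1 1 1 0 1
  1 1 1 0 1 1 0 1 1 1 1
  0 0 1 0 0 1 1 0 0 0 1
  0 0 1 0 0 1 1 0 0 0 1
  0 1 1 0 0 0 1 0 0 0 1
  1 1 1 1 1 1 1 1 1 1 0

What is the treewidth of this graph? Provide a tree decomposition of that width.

Each bag holds 5 vertices, so the decomposition has width 4, which upper-bounds the treewidth. For the lower bound, the 5 vertices {b, c, g, j, k} are pairwise adjacent, and any tree decomposition puts a clique entirely inside one bag — forcing width ≥ 4. The upper and lower bounds meet at 4, so that is the treewidth.

Treewidth 4.
Bags: B1 = {b, c, f, g, k}  B2 = {a, c, f, g, k}  B3 = {c, e, f, g, k}  B4 = {c, f, g, i, k}  B5 = {c, f, g, h, k}  B6 = {b, c, g, j, k}  B7 = {c, d, e, f, k}
Tree: B1–B2, B2–B3, B2–B4, B4–B5, B1–B6, B3–B7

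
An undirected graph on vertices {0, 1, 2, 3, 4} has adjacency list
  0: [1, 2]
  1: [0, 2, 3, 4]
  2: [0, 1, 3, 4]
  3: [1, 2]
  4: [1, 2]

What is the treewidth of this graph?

2

A width-2 tree decomposition is:
Bags: B1 = {1, 2, 4}  B2 = {0, 1, 2}  B3 = {1, 2, 3}
Tree: B1–B2, B2–B3
Every bag has size at most 3, so the width is 3 − 1 = 2 and tw(G) ≤ 2. On the other hand G contains the 3-clique {0, 1, 2}. A clique must lie in a single bag of any decomposition, so no decomposition can have width below 2. Hence tw(G) = 2 exactly.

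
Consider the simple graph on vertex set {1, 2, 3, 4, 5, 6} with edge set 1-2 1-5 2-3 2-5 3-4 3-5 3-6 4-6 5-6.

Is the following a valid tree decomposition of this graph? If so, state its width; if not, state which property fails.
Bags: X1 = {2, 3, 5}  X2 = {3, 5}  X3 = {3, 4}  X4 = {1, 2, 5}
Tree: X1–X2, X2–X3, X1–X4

No — vertex 6 appears in no bag.

A tree decomposition must satisfy three properties: every vertex lies in some bag; for every edge, both endpoints lie together in some bag; and for every vertex, the bags containing it form a connected subtree. Here vertex 6 appears in no bag, so the decomposition is invalid.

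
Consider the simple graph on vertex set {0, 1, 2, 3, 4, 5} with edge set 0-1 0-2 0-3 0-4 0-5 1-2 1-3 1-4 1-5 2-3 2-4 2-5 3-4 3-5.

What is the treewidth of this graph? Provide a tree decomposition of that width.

Each bag holds 5 vertices, so the decomposition has width 4, which upper-bounds the treewidth. For the lower bound, the 5 vertices {0, 1, 2, 3, 4} are pairwise adjacent, and any tree decomposition puts a clique entirely inside one bag — forcing width ≥ 4. Combining the bounds, tw(G) = 4.

Treewidth 4.
One such decomposition:
Bags: B1 = {0, 1, 2, 3, 5}  B2 = {0, 1, 2, 3, 4}
Tree: B1–B2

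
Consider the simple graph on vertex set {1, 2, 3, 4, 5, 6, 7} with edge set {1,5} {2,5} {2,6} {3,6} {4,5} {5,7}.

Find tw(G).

1

A width-1 tree decomposition is:
Bags: B1 = {4, 5}  B2 = {2, 5}  B3 = {2, 6}  B4 = {5, 7}  B5 = {1, 5}  B6 = {3, 6}
Tree: B1–B2, B2–B3, B1–B4, B2–B5, B3–B6
Each bag holds 2 vertices, so the decomposition has width 1, which upper-bounds the treewidth. G has an edge, so its treewidth is at least 1. Therefore the treewidth is 1.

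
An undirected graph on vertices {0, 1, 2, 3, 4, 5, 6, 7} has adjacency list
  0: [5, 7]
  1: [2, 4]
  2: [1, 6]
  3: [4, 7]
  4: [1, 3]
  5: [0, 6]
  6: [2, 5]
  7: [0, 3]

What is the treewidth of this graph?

A width-2 tree decomposition is:
Bags: B1 = {1, 2, 4}  B2 = {2, 4, 6}  B3 = {4, 5, 6}  B4 = {0, 4, 5}  B5 = {0, 4, 7}  B6 = {3, 4, 7}
Tree: B1–B2, B2–B3, B3–B4, B4–B5, B5–B6
Each bag holds 3 vertices, so the decomposition has width 2, which upper-bounds the treewidth. Since 4–1–2–6–5–0–7–3–4 is a cycle in G, G is not acyclic. Forests are exactly the graphs of treewidth ≤ 1, so tw(G) ≥ 2. Combining the bounds, tw(G) = 2.

2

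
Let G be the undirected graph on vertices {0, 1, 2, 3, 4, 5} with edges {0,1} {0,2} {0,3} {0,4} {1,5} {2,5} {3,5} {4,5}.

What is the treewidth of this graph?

A width-2 tree decomposition is:
Bags: B1 = {0, 4, 5}  B2 = {0, 2, 5}  B3 = {0, 3, 5}  B4 = {0, 1, 5}
Tree: B1–B2, B2–B3, B3–B4
Every bag has size at most 3, so the width is 3 − 1 = 2 and tw(G) ≤ 2. The edges 4–5–2–0–4 form a cycle, so G is not a tree and its treewidth is at least 2. Therefore the treewidth is 2.

2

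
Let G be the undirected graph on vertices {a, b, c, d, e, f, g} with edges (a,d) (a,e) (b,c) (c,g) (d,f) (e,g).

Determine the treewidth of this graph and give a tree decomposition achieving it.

Treewidth 1.
One optimal decomposition is:
Bags: B1 = {b, c}  B2 = {c, g}  B3 = {e, g}  B4 = {a, e}  B5 = {a, d}  B6 = {d, f}
Tree: B1–B2, B2–B3, B3–B4, B4–B5, B5–B6

The largest bag has 2 vertices, giving width 1; this decomposition certifies tw(G) ≤ 1. G has an edge, so its treewidth is at least 1. Therefore the treewidth is 1.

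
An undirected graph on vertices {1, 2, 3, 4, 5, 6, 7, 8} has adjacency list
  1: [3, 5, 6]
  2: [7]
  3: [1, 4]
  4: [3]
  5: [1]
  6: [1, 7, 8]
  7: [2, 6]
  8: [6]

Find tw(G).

1

A width-1 tree decomposition is:
Bags: B1 = {1, 3}  B2 = {3, 4}  B3 = {1, 6}  B4 = {6, 8}  B5 = {6, 7}  B6 = {1, 5}  B7 = {2, 7}
Tree: B1–B2, B1–B3, B3–B4, B4–B5, B1–B6, B5–B7
The largest bag has 2 vertices, giving width 1; this decomposition certifies tw(G) ≤ 1. G has an edge, so its treewidth is at least 1. Combining the bounds, tw(G) = 1.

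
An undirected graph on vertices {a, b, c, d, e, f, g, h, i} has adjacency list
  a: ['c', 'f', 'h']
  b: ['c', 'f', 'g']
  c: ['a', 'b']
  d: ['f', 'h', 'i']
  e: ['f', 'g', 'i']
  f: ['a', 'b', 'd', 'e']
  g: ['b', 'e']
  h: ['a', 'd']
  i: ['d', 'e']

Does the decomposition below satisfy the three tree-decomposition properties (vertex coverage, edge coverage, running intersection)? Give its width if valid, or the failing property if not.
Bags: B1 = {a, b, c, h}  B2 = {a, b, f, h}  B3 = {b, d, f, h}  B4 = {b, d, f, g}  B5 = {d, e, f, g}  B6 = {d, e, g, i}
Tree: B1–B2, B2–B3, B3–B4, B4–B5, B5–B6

Vertex coverage: the bags together contain {a, b, c, d, e, f, g, h, i}, the full vertex set. Edge coverage: each edge of G has both endpoints in at least one bag. Running intersection: for every vertex, the bags containing it form a connected subtree. All three properties hold, so this is a valid tree decomposition of width max|bag| − 1 = 3, and hence tw(G) ≤ 3.

Yes; width 3.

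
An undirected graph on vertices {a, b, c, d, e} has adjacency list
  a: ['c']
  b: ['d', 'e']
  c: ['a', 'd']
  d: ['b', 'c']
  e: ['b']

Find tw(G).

A width-1 tree decomposition is:
Bags: B1 = {a, c}  B2 = {c, d}  B3 = {b, d}  B4 = {b, e}
Tree: B1–B2, B2–B3, B3–B4
Every bag has size at most 2, so the width is 2 − 1 = 1 and tw(G) ≤ 1. G has an edge, so its treewidth is at least 1. The upper and lower bounds meet at 1, so that is the treewidth.

1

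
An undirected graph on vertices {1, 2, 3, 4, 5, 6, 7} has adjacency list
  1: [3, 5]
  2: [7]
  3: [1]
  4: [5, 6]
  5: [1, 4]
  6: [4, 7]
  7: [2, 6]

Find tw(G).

A width-1 tree decomposition is:
Bags: B1 = {2, 7}  B2 = {6, 7}  B3 = {4, 6}  B4 = {4, 5}  B5 = {1, 5}  B6 = {1, 3}
Tree: B1–B2, B2–B3, B3–B4, B4–B5, B5–B6
The largest bag has 2 vertices, giving width 1; this decomposition certifies tw(G) ≤ 1. Any graph with an edge has treewidth ≥ 1, and G has the edge 2–7. Hence tw(G) = 1 exactly.

1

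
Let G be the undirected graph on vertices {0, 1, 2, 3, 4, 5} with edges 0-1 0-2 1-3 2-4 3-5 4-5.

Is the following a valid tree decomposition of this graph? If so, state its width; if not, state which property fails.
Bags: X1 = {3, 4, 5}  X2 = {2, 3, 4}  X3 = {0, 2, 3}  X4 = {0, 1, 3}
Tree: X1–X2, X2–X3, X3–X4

Every vertex of G appears in some bag (union = {0, 1, 2, 3, 4, 5}); every edge is covered by a bag; and for each vertex v the set of bags containing v is connected in the bag tree. The decomposition is therefore valid. The largest bag has 3 vertices, so the width is 2.

Yes; width 2.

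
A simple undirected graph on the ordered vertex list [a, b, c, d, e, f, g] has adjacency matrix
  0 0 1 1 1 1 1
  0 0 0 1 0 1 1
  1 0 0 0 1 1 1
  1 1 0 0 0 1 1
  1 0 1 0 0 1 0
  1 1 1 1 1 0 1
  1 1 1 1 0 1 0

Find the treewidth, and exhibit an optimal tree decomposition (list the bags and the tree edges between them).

Treewidth 3.
Bags: B1 = {a, c, f, g}  B2 = {a, c, e, f}  B3 = {a, d, f, g}  B4 = {b, d, f, g}
Tree: B1–B2, B1–B3, B3–B4

The largest bag has 4 vertices, giving width 3; this decomposition certifies tw(G) ≤ 3. For the lower bound, the 4 vertices {a, d, f, g} are pairwise adjacent, and any tree decomposition puts a clique entirely inside one bag — forcing width ≥ 3. Hence tw(G) = 3 exactly.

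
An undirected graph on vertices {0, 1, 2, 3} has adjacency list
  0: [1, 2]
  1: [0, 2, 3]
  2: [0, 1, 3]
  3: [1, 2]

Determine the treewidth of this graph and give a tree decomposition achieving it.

The largest bag has 3 vertices, giving width 2; this decomposition certifies tw(G) ≤ 2. For the lower bound, the 3 vertices {0, 1, 2} are pairwise adjacent, and any tree decomposition puts a clique entirely inside one bag — forcing width ≥ 2. The upper and lower bounds meet at 2, so that is the treewidth.

Treewidth 2.
Bags: B1 = {1, 2, 3}  B2 = {0, 1, 2}
Tree: B1–B2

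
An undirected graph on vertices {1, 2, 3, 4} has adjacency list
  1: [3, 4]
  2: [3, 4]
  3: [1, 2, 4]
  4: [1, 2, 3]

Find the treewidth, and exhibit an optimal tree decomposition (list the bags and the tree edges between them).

Every bag has size at most 3, so the width is 3 − 1 = 2 and tw(G) ≤ 2. For the lower bound, the 3 vertices {1, 3, 4} are pairwise adjacent, and any tree decomposition puts a clique entirely inside one bag — forcing width ≥ 2. Combining the bounds, tw(G) = 2.

Treewidth 2.
One such decomposition:
Bags: B1 = {2, 3, 4}  B2 = {1, 3, 4}
Tree: B1–B2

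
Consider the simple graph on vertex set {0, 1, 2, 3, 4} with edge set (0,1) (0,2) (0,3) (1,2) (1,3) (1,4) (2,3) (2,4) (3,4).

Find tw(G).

A width-3 tree decomposition is:
Bags: B1 = {0, 1, 2, 3}  B2 = {1, 2, 3, 4}
Tree: B1–B2
Every bag has size at most 4, so the width is 4 − 1 = 3 and tw(G) ≤ 3. For the lower bound, the 4 vertices {0, 1, 2, 3} are pairwise adjacent, and any tree decomposition puts a clique entirely inside one bag — forcing width ≥ 3. Therefore the treewidth is 3.

3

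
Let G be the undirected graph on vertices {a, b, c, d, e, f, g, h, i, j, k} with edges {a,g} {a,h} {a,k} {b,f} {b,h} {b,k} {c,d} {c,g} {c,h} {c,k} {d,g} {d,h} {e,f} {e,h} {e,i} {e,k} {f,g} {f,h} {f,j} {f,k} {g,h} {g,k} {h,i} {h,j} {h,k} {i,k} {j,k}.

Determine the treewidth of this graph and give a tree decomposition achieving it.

Treewidth 3.
One optimal decomposition is:
Bags: B1 = {f, g, h, k}  B2 = {c, g, h, k}  B3 = {e, f, h, k}  B4 = {e, h, i, k}  B5 = {a, g, h, k}  B6 = {f, h, j, k}  B7 = {c, d, g, h}  B8 = {b, f, h, k}
Tree: B1–B2, B1–B3, B3–B4, B1–B5, B3–B6, B2–B7, B1–B8

The largest bag has 4 vertices, giving width 3; this decomposition certifies tw(G) ≤ 3. On the other hand G contains the 4-clique {c, d, g, h}. A clique must lie in a single bag of any decomposition, so no decomposition can have width below 3. Hence tw(G) = 3 exactly.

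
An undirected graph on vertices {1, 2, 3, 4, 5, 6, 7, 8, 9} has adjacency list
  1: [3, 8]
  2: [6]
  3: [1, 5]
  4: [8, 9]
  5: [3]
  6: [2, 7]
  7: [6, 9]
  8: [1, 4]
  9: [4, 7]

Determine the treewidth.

1

A width-1 tree decomposition is:
Bags: B1 = {2, 6}  B2 = {6, 7}  B3 = {7, 9}  B4 = {4, 9}  B5 = {4, 8}  B6 = {1, 8}  B7 = {1, 3}  B8 = {3, 5}
Tree: B1–B2, B2–B3, B3–B4, B4–B5, B5–B6, B6–B7, B7–B8
Each bag holds 2 vertices, so the decomposition has width 1, which upper-bounds the treewidth. Any graph with an edge has treewidth ≥ 1, and G has the edge 2–6. Combining the bounds, tw(G) = 1.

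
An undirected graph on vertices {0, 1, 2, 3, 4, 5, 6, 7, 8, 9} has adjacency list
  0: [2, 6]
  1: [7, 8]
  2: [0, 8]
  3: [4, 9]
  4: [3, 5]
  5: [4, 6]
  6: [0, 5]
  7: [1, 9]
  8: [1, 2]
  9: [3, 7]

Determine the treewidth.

2

A width-2 tree decomposition is:
Bags: B1 = {0, 5, 6}  B2 = {0, 2, 5}  B3 = {2, 5, 8}  B4 = {1, 5, 8}  B5 = {1, 5, 7}  B6 = {5, 7, 9}  B7 = {3, 5, 9}  B8 = {3, 4, 5}
Tree: B1–B2, B2–B3, B3–B4, B4–B5, B5–B6, B6–B7, B7–B8
The largest bag has 3 vertices, giving width 2; this decomposition certifies tw(G) ≤ 2. The edges 5–6–0–2–8–1–7–9–3–4–5 form a cycle, so G is not a tree and its treewidth is at least 2. The upper and lower bounds meet at 2, so that is the treewidth.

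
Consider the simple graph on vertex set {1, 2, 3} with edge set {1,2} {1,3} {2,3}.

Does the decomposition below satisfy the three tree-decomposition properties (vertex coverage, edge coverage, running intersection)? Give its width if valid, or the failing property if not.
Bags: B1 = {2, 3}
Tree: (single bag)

A tree decomposition must satisfy three properties: every vertex lies in some bag; for every edge, both endpoints lie together in some bag; and for every vertex, the bags containing it form a connected subtree. Here vertex 1 appears in no bag, so the decomposition is invalid.

No — vertex 1 appears in no bag.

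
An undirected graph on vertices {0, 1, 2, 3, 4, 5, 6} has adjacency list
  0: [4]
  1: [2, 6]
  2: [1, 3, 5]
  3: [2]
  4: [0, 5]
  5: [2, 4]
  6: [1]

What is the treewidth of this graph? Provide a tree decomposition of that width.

Every bag has size at most 2, so the width is 2 − 1 = 1 and tw(G) ≤ 1. Any graph with an edge has treewidth ≥ 1, and G has the edge 4–5. The upper and lower bounds meet at 1, so that is the treewidth.

Treewidth 1.
One such decomposition:
Bags: B1 = {4, 5}  B2 = {2, 5}  B3 = {1, 2}  B4 = {2, 3}  B5 = {0, 4}  B6 = {1, 6}
Tree: B1–B2, B2–B3, B3–B4, B1–B5, B3–B6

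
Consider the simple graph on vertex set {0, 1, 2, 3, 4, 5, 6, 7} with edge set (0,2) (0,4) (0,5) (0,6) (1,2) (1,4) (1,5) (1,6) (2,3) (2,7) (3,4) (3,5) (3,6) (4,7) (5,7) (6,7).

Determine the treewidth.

A width-4 tree decomposition is:
Bags: B1 = {0, 1, 3, 5, 7}  B2 = {0, 1, 2, 3, 7}  B3 = {0, 1, 3, 6, 7}  B4 = {0, 1, 3, 4, 7}
Tree: B1–B2, B2–B3, B3–B4
The largest bag has 5 vertices, giving width 4; this decomposition certifies tw(G) ≤ 4. For the lower bound: the 5 vertex sets {3,5}, {0,2}, {6,7}, {1}, {4} are disjoint, each induces a connected subgraph, and every pair is joined by at least one edge of G. Contracting each set to a single vertex therefore yields K_{5} as a minor, and since treewidth is minor-monotone, tw(G) ≥ tw(K_{5}) = 4. Therefore the treewidth is 4.

4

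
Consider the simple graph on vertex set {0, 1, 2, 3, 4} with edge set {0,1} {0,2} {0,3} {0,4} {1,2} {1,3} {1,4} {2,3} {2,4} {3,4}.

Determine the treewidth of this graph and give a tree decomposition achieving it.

With just one bag of size 5, the width is 5 − 1 = 4, so tw(G) ≤ 4. On the other hand G contains the 5-clique {0, 1, 2, 3, 4}. A clique must lie in a single bag of any decomposition, so no decomposition can have width below 4. The upper and lower bounds meet at 4, so that is the treewidth.

Treewidth 4.
One optimal decomposition is:
Bags: B1 = {0, 1, 2, 3, 4}
Tree: (single bag)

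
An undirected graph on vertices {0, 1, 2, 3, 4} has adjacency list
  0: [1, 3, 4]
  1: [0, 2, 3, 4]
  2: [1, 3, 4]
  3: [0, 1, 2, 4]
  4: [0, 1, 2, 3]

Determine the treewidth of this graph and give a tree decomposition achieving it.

Each bag holds 4 vertices, so the decomposition has width 3, which upper-bounds the treewidth. Conversely, {0, 1, 3, 4} is a clique of size 4, and the vertices of any clique must share a bag in every tree decomposition; so some bag has ≥ 4 vertices and tw(G) ≥ 3. Combining the bounds, tw(G) = 3.

Treewidth 3.
Bags: B1 = {1, 2, 3, 4}  B2 = {0, 1, 3, 4}
Tree: B1–B2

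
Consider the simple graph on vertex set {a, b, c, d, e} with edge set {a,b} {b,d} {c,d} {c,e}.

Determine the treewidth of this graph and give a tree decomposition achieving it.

Each bag holds 2 vertices, so the decomposition has width 1, which upper-bounds the treewidth. Any graph with an edge has treewidth ≥ 1, and G has the edge e–c. The upper and lower bounds meet at 1, so that is the treewidth.

Treewidth 1.
One optimal decomposition is:
Bags: B1 = {c, e}  B2 = {c, d}  B3 = {b, d}  B4 = {a, b}
Tree: B1–B2, B2–B3, B3–B4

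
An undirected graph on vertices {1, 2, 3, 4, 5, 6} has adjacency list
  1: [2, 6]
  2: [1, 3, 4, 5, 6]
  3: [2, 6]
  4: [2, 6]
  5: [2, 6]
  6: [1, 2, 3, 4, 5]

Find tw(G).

A width-2 tree decomposition is:
Bags: B1 = {1, 2, 6}  B2 = {2, 4, 6}  B3 = {2, 5, 6}  B4 = {2, 3, 6}
Tree: B1–B2, B1–B3, B3–B4
Every bag has size at most 3, so the width is 3 − 1 = 2 and tw(G) ≤ 2. For the lower bound, the 3 vertices {1, 2, 6} are pairwise adjacent, and any tree decomposition puts a clique entirely inside one bag — forcing width ≥ 2. The upper and lower bounds meet at 2, so that is the treewidth.

2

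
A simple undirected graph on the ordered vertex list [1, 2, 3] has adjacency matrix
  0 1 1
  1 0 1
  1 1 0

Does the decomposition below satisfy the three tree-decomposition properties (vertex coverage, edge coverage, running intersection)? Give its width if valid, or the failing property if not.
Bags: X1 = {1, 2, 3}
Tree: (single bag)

Yes; width 2.

Every vertex of G appears in some bag (union = {1, 2, 3}); every edge is covered by a bag; and for each vertex v the set of bags containing v is connected in the bag tree. The decomposition is therefore valid. The largest bag has 3 vertices, so the width is 2.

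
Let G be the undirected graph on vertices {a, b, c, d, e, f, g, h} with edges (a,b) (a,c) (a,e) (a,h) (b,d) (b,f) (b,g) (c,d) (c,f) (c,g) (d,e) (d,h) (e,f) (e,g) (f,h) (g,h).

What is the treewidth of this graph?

4

A width-4 tree decomposition is:
Bags: B1 = {a, b, c, e, h}  B2 = {b, c, e, g, h}  B3 = {b, c, d, e, h}  B4 = {b, c, e, f, h}
Tree: B1–B2, B2–B3, B3–B4
Each bag holds 5 vertices, so the decomposition has width 4, which upper-bounds the treewidth. For the lower bound: the 5 vertex sets {a,c}, {b,g}, {d,e}, {h}, {f} are disjoint, each induces a connected subgraph, and every pair is joined by at least one edge of G. Contracting each set to a single vertex therefore yields K_{5} as a minor, and since treewidth is minor-monotone, tw(G) ≥ tw(K_{5}) = 4. Therefore the treewidth is 4.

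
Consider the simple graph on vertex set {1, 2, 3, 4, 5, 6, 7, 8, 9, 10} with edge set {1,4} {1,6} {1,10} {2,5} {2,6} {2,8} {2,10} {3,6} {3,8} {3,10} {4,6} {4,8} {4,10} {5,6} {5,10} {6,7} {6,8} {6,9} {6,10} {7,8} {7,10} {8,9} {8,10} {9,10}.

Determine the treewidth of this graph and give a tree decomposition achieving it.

Treewidth 3.
One optimal decomposition is:
Bags: B1 = {6, 7, 8, 10}  B2 = {3, 6, 8, 10}  B3 = {6, 8, 9, 10}  B4 = {2, 6, 8, 10}  B5 = {4, 6, 8, 10}  B6 = {1, 4, 6, 10}  B7 = {2, 5, 6, 10}
Tree: B1–B2, B2–B3, B3–B4, B3–B5, B5–B6, B4–B7

The largest bag has 4 vertices, giving width 3; this decomposition certifies tw(G) ≤ 3. For the lower bound, the 4 vertices {2, 6, 8, 10} are pairwise adjacent, and any tree decomposition puts a clique entirely inside one bag — forcing width ≥ 3. The upper and lower bounds meet at 3, so that is the treewidth.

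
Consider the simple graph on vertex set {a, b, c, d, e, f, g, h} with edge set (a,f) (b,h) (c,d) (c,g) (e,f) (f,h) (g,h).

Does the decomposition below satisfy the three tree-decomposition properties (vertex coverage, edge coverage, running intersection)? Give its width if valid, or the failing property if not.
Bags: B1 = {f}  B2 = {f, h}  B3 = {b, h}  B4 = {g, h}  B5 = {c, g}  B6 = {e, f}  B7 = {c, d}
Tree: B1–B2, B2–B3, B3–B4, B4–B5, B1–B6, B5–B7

A tree decomposition must satisfy three properties: every vertex lies in some bag; for every edge, both endpoints lie together in some bag; and for every vertex, the bags containing it form a connected subtree. Here vertex a appears in no bag, so the decomposition is invalid.

No — vertex a appears in no bag.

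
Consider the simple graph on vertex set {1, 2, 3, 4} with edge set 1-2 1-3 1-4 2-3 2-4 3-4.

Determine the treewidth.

A width-3 tree decomposition is:
Bags: B1 = {1, 2, 3, 4}
Tree: (single bag)
A single bag containing all 4 vertices is trivially a valid decomposition of width 3. For the lower bound, the 4 vertices {1, 2, 3, 4} are pairwise adjacent, and any tree decomposition puts a clique entirely inside one bag — forcing width ≥ 3. Hence tw(G) = 3 exactly.

3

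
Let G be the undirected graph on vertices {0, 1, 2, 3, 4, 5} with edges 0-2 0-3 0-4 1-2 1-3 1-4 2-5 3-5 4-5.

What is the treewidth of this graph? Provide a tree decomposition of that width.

Treewidth 3.
Bags: B1 = {0, 1, 3, 5}  B2 = {0, 1, 2, 5}  B3 = {0, 1, 4, 5}
Tree: B1–B2, B2–B3

Every bag has size at most 4, so the width is 4 − 1 = 3 and tw(G) ≤ 3. For the lower bound: the 4 vertex sets {0,3}, {1,2}, {5}, {4} are disjoint, each induces a connected subgraph, and every pair is joined by at least one edge of G. Contracting each set to a single vertex therefore yields K_{4} as a minor, and since treewidth is minor-monotone, tw(G) ≥ tw(K_{4}) = 3. Combining the bounds, tw(G) = 3.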